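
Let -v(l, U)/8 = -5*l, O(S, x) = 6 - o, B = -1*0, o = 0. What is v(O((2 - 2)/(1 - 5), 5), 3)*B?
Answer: 0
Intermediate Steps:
B = 0
O(S, x) = 6 (O(S, x) = 6 - 1*0 = 6 + 0 = 6)
v(l, U) = 40*l (v(l, U) = -(-40)*l = 40*l)
v(O((2 - 2)/(1 - 5), 5), 3)*B = (40*6)*0 = 240*0 = 0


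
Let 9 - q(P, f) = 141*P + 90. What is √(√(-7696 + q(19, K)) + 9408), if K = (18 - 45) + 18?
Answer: √(9408 + 2*I*√2614) ≈ 96.996 + 0.5271*I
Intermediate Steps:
K = -9 (K = -27 + 18 = -9)
q(P, f) = -81 - 141*P (q(P, f) = 9 - (141*P + 90) = 9 - (90 + 141*P) = 9 + (-90 - 141*P) = -81 - 141*P)
√(√(-7696 + q(19, K)) + 9408) = √(√(-7696 + (-81 - 141*19)) + 9408) = √(√(-7696 + (-81 - 2679)) + 9408) = √(√(-7696 - 2760) + 9408) = √(√(-10456) + 9408) = √(2*I*√2614 + 9408) = √(9408 + 2*I*√2614)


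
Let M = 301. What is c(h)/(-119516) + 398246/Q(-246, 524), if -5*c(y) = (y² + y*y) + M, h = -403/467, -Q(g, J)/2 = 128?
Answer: -6487705226774641/4170419987840 ≈ -1555.6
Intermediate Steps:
Q(g, J) = -256 (Q(g, J) = -2*128 = -256)
h = -403/467 (h = -403*1/467 = -403/467 ≈ -0.86296)
c(y) = -301/5 - 2*y²/5 (c(y) = -((y² + y*y) + 301)/5 = -((y² + y²) + 301)/5 = -(2*y² + 301)/5 = -(301 + 2*y²)/5 = -301/5 - 2*y²/5)
c(h)/(-119516) + 398246/Q(-246, 524) = (-301/5 - 2*(-403/467)²/5)/(-119516) + 398246/(-256) = (-301/5 - ⅖*162409/218089)*(-1/119516) + 398246*(-1/256) = (-301/5 - 324818/1090445)*(-1/119516) - 199123/128 = -65969607/1090445*(-1/119516) - 199123/128 = 65969607/130325624620 - 199123/128 = -6487705226774641/4170419987840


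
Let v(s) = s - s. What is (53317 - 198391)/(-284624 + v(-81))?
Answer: 72537/142312 ≈ 0.50970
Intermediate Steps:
v(s) = 0
(53317 - 198391)/(-284624 + v(-81)) = (53317 - 198391)/(-284624 + 0) = -145074/(-284624) = -145074*(-1/284624) = 72537/142312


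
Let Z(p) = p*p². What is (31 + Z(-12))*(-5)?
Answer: 8485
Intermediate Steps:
Z(p) = p³
(31 + Z(-12))*(-5) = (31 + (-12)³)*(-5) = (31 - 1728)*(-5) = -1697*(-5) = 8485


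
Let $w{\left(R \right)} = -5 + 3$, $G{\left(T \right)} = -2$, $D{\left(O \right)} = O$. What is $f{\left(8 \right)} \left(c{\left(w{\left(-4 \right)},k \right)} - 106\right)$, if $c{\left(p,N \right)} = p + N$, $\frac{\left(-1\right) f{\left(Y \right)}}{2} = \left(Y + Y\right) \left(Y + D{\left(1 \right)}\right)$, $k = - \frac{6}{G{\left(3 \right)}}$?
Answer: $30240$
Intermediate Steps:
$k = 3$ ($k = - \frac{6}{-2} = \left(-6\right) \left(- \frac{1}{2}\right) = 3$)
$w{\left(R \right)} = -2$
$f{\left(Y \right)} = - 4 Y \left(1 + Y\right)$ ($f{\left(Y \right)} = - 2 \left(Y + Y\right) \left(Y + 1\right) = - 2 \cdot 2 Y \left(1 + Y\right) = - 4 Y \left(1 + Y\right)$)
$c{\left(p,N \right)} = N + p$
$f{\left(8 \right)} \left(c{\left(w{\left(-4 \right)},k \right)} - 106\right) = \left(-4\right) 8 \left(1 + 8\right) \left(\left(3 - 2\right) - 106\right) = \left(-4\right) 8 \cdot 9 \left(1 - 106\right) = \left(-288\right) \left(-105\right) = 30240$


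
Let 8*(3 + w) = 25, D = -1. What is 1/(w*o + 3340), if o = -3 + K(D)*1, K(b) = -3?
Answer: 4/13357 ≈ 0.00029947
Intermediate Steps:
w = ⅛ (w = -3 + (⅛)*25 = -3 + 25/8 = ⅛ ≈ 0.12500)
o = -6 (o = -3 - 3*1 = -3 - 3 = -6)
1/(w*o + 3340) = 1/((⅛)*(-6) + 3340) = 1/(-¾ + 3340) = 1/(13357/4) = 4/13357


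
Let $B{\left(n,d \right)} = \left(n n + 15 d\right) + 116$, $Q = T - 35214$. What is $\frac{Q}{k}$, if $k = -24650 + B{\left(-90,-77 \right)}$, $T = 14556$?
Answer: $\frac{626}{533} \approx 1.1745$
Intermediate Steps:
$Q = -20658$ ($Q = 14556 - 35214 = -20658$)
$B{\left(n,d \right)} = 116 + n^{2} + 15 d$ ($B{\left(n,d \right)} = \left(n^{2} + 15 d\right) + 116 = 116 + n^{2} + 15 d$)
$k = -17589$ ($k = -24650 + \left(116 + \left(-90\right)^{2} + 15 \left(-77\right)\right) = -24650 + \left(116 + 8100 - 1155\right) = -24650 + 7061 = -17589$)
$\frac{Q}{k} = - \frac{20658}{-17589} = \left(-20658\right) \left(- \frac{1}{17589}\right) = \frac{626}{533}$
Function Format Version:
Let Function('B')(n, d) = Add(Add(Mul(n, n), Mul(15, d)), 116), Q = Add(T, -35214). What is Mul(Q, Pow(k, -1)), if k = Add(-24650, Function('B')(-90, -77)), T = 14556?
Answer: Rational(626, 533) ≈ 1.1745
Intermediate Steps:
Q = -20658 (Q = Add(14556, -35214) = -20658)
Function('B')(n, d) = Add(116, Pow(n, 2), Mul(15, d)) (Function('B')(n, d) = Add(Add(Pow(n, 2), Mul(15, d)), 116) = Add(116, Pow(n, 2), Mul(15, d)))
k = -17589 (k = Add(-24650, Add(116, Pow(-90, 2), Mul(15, -77))) = Add(-24650, Add(116, 8100, -1155)) = Add(-24650, 7061) = -17589)
Mul(Q, Pow(k, -1)) = Mul(-20658, Pow(-17589, -1)) = Mul(-20658, Rational(-1, 17589)) = Rational(626, 533)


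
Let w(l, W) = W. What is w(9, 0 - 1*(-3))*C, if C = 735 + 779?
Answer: 4542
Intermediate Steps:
C = 1514
w(9, 0 - 1*(-3))*C = (0 - 1*(-3))*1514 = (0 + 3)*1514 = 3*1514 = 4542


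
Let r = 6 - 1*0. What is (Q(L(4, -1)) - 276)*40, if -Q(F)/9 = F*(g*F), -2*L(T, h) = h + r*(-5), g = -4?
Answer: 334920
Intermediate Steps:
r = 6 (r = 6 + 0 = 6)
L(T, h) = 15 - h/2 (L(T, h) = -(h + 6*(-5))/2 = -(h - 30)/2 = -(-30 + h)/2 = 15 - h/2)
Q(F) = 36*F² (Q(F) = -9*F*(-4*F) = -(-36)*F² = 36*F²)
(Q(L(4, -1)) - 276)*40 = (36*(15 - ½*(-1))² - 276)*40 = (36*(15 + ½)² - 276)*40 = (36*(31/2)² - 276)*40 = (36*(961/4) - 276)*40 = (8649 - 276)*40 = 8373*40 = 334920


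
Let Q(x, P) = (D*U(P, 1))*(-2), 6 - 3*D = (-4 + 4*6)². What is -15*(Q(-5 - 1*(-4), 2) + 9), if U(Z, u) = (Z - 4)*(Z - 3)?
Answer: -8015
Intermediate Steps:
U(Z, u) = (-4 + Z)*(-3 + Z)
D = -394/3 (D = 2 - (-4 + 4*6)²/3 = 2 - (-4 + 24)²/3 = 2 - ⅓*20² = 2 - ⅓*400 = 2 - 400/3 = -394/3 ≈ -131.33)
Q(x, P) = 3152 - 5516*P/3 + 788*P²/3 (Q(x, P) = -394*(12 + P² - 7*P)/3*(-2) = (-1576 - 394*P²/3 + 2758*P/3)*(-2) = 3152 - 5516*P/3 + 788*P²/3)
-15*(Q(-5 - 1*(-4), 2) + 9) = -15*((3152 - 5516/3*2 + (788/3)*2²) + 9) = -15*((3152 - 11032/3 + (788/3)*4) + 9) = -15*((3152 - 11032/3 + 3152/3) + 9) = -15*(1576/3 + 9) = -15*1603/3 = -8015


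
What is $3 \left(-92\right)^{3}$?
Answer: $-2336064$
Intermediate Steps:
$3 \left(-92\right)^{3} = 3 \left(-778688\right) = -2336064$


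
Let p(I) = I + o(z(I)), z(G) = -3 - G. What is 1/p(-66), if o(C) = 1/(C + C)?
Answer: -126/8315 ≈ -0.015153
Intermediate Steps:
o(C) = 1/(2*C)
p(I) = I + 1/(2*(-3 - I))
1/p(-66) = 1/((-½ - 66*(3 - 66))/(3 - 66)) = 1/((-½ - 66*(-63))/(-63)) = 1/(-(-½ + 4158)/63) = 1/(-1/63*8315/2) = 1/(-8315/126) = -126/8315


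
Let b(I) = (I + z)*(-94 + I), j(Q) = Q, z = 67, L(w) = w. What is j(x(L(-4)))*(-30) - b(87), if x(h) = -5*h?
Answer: 478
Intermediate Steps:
b(I) = (-94 + I)*(67 + I) (b(I) = (I + 67)*(-94 + I) = (67 + I)*(-94 + I) = (-94 + I)*(67 + I))
j(x(L(-4)))*(-30) - b(87) = -5*(-4)*(-30) - (-6298 + 87**2 - 27*87) = 20*(-30) - (-6298 + 7569 - 2349) = -600 - 1*(-1078) = -600 + 1078 = 478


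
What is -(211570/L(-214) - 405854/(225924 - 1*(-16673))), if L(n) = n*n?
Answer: -16369878753/5554986106 ≈ -2.9469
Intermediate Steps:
L(n) = n²
-(211570/L(-214) - 405854/(225924 - 1*(-16673))) = -(211570/((-214)²) - 405854/(225924 - 1*(-16673))) = -(211570/45796 - 405854/(225924 + 16673)) = -(211570*(1/45796) - 405854/242597) = -(105785/22898 - 405854*1/242597) = -(105785/22898 - 405854/242597) = -1*16369878753/5554986106 = -16369878753/5554986106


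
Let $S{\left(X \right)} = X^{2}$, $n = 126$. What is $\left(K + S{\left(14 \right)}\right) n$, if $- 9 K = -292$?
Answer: $28784$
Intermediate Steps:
$K = \frac{292}{9}$ ($K = \left(- \frac{1}{9}\right) \left(-292\right) = \frac{292}{9} \approx 32.444$)
$\left(K + S{\left(14 \right)}\right) n = \left(\frac{292}{9} + 14^{2}\right) 126 = \left(\frac{292}{9} + 196\right) 126 = \frac{2056}{9} \cdot 126 = 28784$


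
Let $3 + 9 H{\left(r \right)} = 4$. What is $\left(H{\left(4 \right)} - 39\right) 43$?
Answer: $- \frac{15050}{9} \approx -1672.2$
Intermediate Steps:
$H{\left(r \right)} = \frac{1}{9}$ ($H{\left(r \right)} = - \frac{1}{3} + \frac{1}{9} \cdot 4 = - \frac{1}{3} + \frac{4}{9} = \frac{1}{9}$)
$\left(H{\left(4 \right)} - 39\right) 43 = \left(\frac{1}{9} - 39\right) 43 = \left(- \frac{350}{9}\right) 43 = - \frac{15050}{9}$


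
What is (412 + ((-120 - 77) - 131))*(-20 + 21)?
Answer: 84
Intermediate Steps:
(412 + ((-120 - 77) - 131))*(-20 + 21) = (412 + (-197 - 131))*1 = (412 - 328)*1 = 84*1 = 84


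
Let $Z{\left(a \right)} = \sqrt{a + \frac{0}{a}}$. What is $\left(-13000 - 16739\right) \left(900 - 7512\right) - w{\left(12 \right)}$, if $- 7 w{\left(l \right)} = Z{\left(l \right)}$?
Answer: $196634268 + \frac{2 \sqrt{3}}{7} \approx 1.9663 \cdot 10^{8}$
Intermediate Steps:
$Z{\left(a \right)} = \sqrt{a}$ ($Z{\left(a \right)} = \sqrt{a + 0} = \sqrt{a}$)
$w{\left(l \right)} = - \frac{\sqrt{l}}{7}$
$\left(-13000 - 16739\right) \left(900 - 7512\right) - w{\left(12 \right)} = \left(-13000 - 16739\right) \left(900 - 7512\right) - - \frac{\sqrt{12}}{7} = \left(-29739\right) \left(-6612\right) - - \frac{2 \sqrt{3}}{7} = 196634268 - - \frac{2 \sqrt{3}}{7} = 196634268 + \frac{2 \sqrt{3}}{7}$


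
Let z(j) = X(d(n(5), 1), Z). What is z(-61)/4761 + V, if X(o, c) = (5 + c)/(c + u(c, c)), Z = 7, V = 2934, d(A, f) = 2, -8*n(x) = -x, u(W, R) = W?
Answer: 32593808/11109 ≈ 2934.0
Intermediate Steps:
n(x) = x/8 (n(x) = -(-1)*x/8 = x/8)
X(o, c) = (5 + c)/(2*c) (X(o, c) = (5 + c)/(c + c) = (5 + c)/((2*c)) = (5 + c)*(1/(2*c)) = (5 + c)/(2*c))
z(j) = 6/7 (z(j) = (1/2)*(5 + 7)/7 = (1/2)*(1/7)*12 = 6/7)
z(-61)/4761 + V = (6/7)/4761 + 2934 = (6/7)*(1/4761) + 2934 = 2/11109 + 2934 = 32593808/11109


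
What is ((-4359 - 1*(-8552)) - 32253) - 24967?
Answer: -53027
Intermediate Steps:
((-4359 - 1*(-8552)) - 32253) - 24967 = ((-4359 + 8552) - 32253) - 24967 = (4193 - 32253) - 24967 = -28060 - 24967 = -53027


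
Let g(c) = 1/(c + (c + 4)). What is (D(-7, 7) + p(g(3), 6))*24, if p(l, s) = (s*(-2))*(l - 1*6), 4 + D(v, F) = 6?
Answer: 8736/5 ≈ 1747.2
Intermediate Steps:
D(v, F) = 2 (D(v, F) = -4 + 6 = 2)
g(c) = 1/(4 + 2*c) (g(c) = 1/(c + (4 + c)) = 1/(4 + 2*c))
p(l, s) = -2*s*(-6 + l) (p(l, s) = (-2*s)*(l - 6) = (-2*s)*(-6 + l) = -2*s*(-6 + l))
(D(-7, 7) + p(g(3), 6))*24 = (2 + 2*6*(6 - 1/(2*(2 + 3))))*24 = (2 + 2*6*(6 - 1/(2*5)))*24 = (2 + 2*6*(6 - 1*⅒))*24 = (2 + 2*6*(6 - ⅒))*24 = (2 + 2*6*(59/10))*24 = (2 + 354/5)*24 = (364/5)*24 = 8736/5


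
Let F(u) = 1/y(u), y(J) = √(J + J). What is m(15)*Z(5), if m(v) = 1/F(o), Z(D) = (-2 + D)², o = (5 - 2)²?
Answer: 27*√2 ≈ 38.184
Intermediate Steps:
y(J) = √2*√J (y(J) = √(2*J) = √2*√J)
o = 9 (o = 3² = 9)
F(u) = √2/(2*√u) (F(u) = 1/(√2*√u) = 1*(√2/(2*√u)) = √2/(2*√u))
m(v) = 3*√2 (m(v) = 1/(√2/(2*√9)) = 1/((½)*√2*(⅓)) = 1/(√2/6) = 3*√2)
m(15)*Z(5) = (3*√2)*(-2 + 5)² = (3*√2)*3² = (3*√2)*9 = 27*√2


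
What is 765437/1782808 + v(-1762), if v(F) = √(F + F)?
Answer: 765437/1782808 + 2*I*√881 ≈ 0.42934 + 59.363*I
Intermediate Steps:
v(F) = √2*√F (v(F) = √(2*F) = √2*√F)
765437/1782808 + v(-1762) = 765437/1782808 + √2*√(-1762) = 765437*(1/1782808) + √2*(I*√1762) = 765437/1782808 + 2*I*√881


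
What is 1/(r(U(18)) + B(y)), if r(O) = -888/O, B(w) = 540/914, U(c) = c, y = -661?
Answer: -1371/66826 ≈ -0.020516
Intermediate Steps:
B(w) = 270/457 (B(w) = 540*(1/914) = 270/457)
1/(r(U(18)) + B(y)) = 1/(-888/18 + 270/457) = 1/(-888*1/18 + 270/457) = 1/(-148/3 + 270/457) = 1/(-66826/1371) = -1371/66826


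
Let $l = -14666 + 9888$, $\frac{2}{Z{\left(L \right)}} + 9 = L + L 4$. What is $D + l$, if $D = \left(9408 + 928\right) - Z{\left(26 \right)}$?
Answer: $\frac{672516}{121} \approx 5558.0$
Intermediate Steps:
$Z{\left(L \right)} = \frac{2}{-9 + 5 L}$ ($Z{\left(L \right)} = \frac{2}{-9 + \left(L + L 4\right)} = \frac{2}{-9 + \left(L + 4 L\right)} = \frac{2}{-9 + 5 L}$)
$l = -4778$
$D = \frac{1250654}{121}$ ($D = \left(9408 + 928\right) - \frac{2}{-9 + 5 \cdot 26} = 10336 - \frac{2}{-9 + 130} = 10336 - \frac{2}{121} = \frac{1250654}{121} \approx 10336.0$)
$D + l = \frac{1250654}{121} - 4778 = \frac{672516}{121}$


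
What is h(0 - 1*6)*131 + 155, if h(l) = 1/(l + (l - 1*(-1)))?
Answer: 1574/11 ≈ 143.09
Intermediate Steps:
h(l) = 1/(1 + 2*l) (h(l) = 1/(l + (l + 1)) = 1/(l + (1 + l)) = 1/(1 + 2*l))
h(0 - 1*6)*131 + 155 = 131/(1 + 2*(0 - 1*6)) + 155 = 131/(1 + 2*(0 - 6)) + 155 = 131/(1 + 2*(-6)) + 155 = 131/(1 - 12) + 155 = 131/(-11) + 155 = -1/11*131 + 155 = -131/11 + 155 = 1574/11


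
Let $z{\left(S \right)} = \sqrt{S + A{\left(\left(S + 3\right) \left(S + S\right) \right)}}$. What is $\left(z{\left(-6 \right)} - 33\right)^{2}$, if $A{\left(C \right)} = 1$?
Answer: $\left(33 - i \sqrt{5}\right)^{2} \approx 1084.0 - 147.58 i$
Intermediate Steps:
$z{\left(S \right)} = \sqrt{1 + S}$ ($z{\left(S \right)} = \sqrt{S + 1} = \sqrt{1 + S}$)
$\left(z{\left(-6 \right)} - 33\right)^{2} = \left(\sqrt{1 - 6} - 33\right)^{2} = \left(\sqrt{-5} - 33\right)^{2} = \left(i \sqrt{5} - 33\right)^{2} = \left(-33 + i \sqrt{5}\right)^{2}$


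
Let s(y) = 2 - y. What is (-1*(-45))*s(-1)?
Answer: 135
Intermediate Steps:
(-1*(-45))*s(-1) = (-1*(-45))*(2 - 1*(-1)) = 45*(2 + 1) = 45*3 = 135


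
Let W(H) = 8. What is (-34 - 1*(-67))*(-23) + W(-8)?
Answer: -751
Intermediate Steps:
(-34 - 1*(-67))*(-23) + W(-8) = (-34 - 1*(-67))*(-23) + 8 = (-34 + 67)*(-23) + 8 = 33*(-23) + 8 = -759 + 8 = -751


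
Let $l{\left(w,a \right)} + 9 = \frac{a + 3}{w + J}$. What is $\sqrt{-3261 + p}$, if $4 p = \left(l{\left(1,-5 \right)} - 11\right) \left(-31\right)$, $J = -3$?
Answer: $\frac{i \sqrt{12455}}{2} \approx 55.801 i$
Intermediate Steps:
$l{\left(w,a \right)} = -9 + \frac{3 + a}{-3 + w}$ ($l{\left(w,a \right)} = -9 + \frac{a + 3}{w - 3} = -9 + \frac{3 + a}{-3 + w}$)
$p = \frac{589}{4}$ ($p = \frac{\left(\frac{30 - 5 - 9}{-3 + 1} - 11\right) \left(-31\right)}{4} = \frac{\left(\frac{30 - 5 - 9}{-2} - 11\right) \left(-31\right)}{4} = \frac{\left(\left(- \frac{1}{2}\right) 16 - 11\right) \left(-31\right)}{4} = \frac{\left(-8 - 11\right) \left(-31\right)}{4} = \frac{\left(-19\right) \left(-31\right)}{4} = \frac{1}{4} \cdot 589 = \frac{589}{4} \approx 147.25$)
$\sqrt{-3261 + p} = \sqrt{-3261 + \frac{589}{4}} = \sqrt{- \frac{12455}{4}} = \frac{i \sqrt{12455}}{2}$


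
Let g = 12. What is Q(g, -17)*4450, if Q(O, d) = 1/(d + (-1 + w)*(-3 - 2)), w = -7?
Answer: 4450/23 ≈ 193.48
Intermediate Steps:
Q(O, d) = 1/(40 + d) (Q(O, d) = 1/(d + (-1 - 7)*(-3 - 2)) = 1/(d - 8*(-5)) = 1/(d + 40) = 1/(40 + d))
Q(g, -17)*4450 = 4450/(40 - 17) = 4450/23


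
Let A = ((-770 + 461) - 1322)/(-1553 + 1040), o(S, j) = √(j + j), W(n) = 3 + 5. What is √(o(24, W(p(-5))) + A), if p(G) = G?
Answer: √209931/171 ≈ 2.6794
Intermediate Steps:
W(n) = 8
o(S, j) = √2*√j (o(S, j) = √(2*j) = √2*√j)
A = 1631/513 (A = (-309 - 1322)/(-513) = -1631*(-1/513) = 1631/513 ≈ 3.1793)
√(o(24, W(p(-5))) + A) = √(√2*√8 + 1631/513) = √(√2*(2*√2) + 1631/513) = √(4 + 1631/513) = √(3683/513) = √209931/171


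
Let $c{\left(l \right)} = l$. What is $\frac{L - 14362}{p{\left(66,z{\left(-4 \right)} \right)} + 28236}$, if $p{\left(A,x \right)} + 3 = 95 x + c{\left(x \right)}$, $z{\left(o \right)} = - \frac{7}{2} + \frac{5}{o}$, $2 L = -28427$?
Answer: $- \frac{57151}{55554} \approx -1.0287$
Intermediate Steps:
$L = - \frac{28427}{2}$ ($L = \frac{1}{2} \left(-28427\right) = - \frac{28427}{2} \approx -14214.0$)
$z{\left(o \right)} = - \frac{7}{2} + \frac{5}{o}$ ($z{\left(o \right)} = \left(-7\right) \frac{1}{2} + \frac{5}{o} = - \frac{7}{2} + \frac{5}{o}$)
$p{\left(A,x \right)} = -3 + 96 x$ ($p{\left(A,x \right)} = -3 + \left(95 x + x\right) = -3 + 96 x$)
$\frac{L - 14362}{p{\left(66,z{\left(-4 \right)} \right)} + 28236} = \frac{- \frac{28427}{2} - 14362}{\left(-3 + 96 \left(- \frac{7}{2} + \frac{5}{-4}\right)\right) + 28236} = - \frac{57151}{2 \left(\left(-3 + 96 \left(- \frac{7}{2} + 5 \left(- \frac{1}{4}\right)\right)\right) + 28236\right)} = - \frac{57151}{2 \left(\left(-3 + 96 \left(- \frac{7}{2} - \frac{5}{4}\right)\right) + 28236\right)} = - \frac{57151}{2 \left(\left(-3 + 96 \left(- \frac{19}{4}\right)\right) + 28236\right)} = - \frac{57151}{2 \left(\left(-3 - 456\right) + 28236\right)} = - \frac{57151}{2 \left(-459 + 28236\right)} = - \frac{57151}{2 \cdot 27777} = \left(- \frac{57151}{2}\right) \frac{1}{27777} = - \frac{57151}{55554}$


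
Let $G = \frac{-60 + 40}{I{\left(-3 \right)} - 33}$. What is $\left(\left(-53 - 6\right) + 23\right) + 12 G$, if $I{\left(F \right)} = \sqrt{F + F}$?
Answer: $- \frac{2100}{73} + \frac{16 i \sqrt{6}}{73} \approx -28.767 + 0.53687 i$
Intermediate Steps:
$I{\left(F \right)} = \sqrt{2} \sqrt{F}$ ($I{\left(F \right)} = \sqrt{2 F} = \sqrt{2} \sqrt{F}$)
$G = - \frac{20}{-33 + i \sqrt{6}}$ ($G = \frac{-60 + 40}{\sqrt{2} \sqrt{-3} - 33} = - \frac{20}{\sqrt{2} i \sqrt{3} - 33} = - \frac{20}{i \sqrt{6} - 33} = - \frac{20}{-33 + i \sqrt{6}} \approx 0.60274 + 0.04474 i$)
$\left(\left(-53 - 6\right) + 23\right) + 12 G = \left(\left(-53 - 6\right) + 23\right) + 12 \left(\frac{44}{73} + \frac{4 i \sqrt{6}}{219}\right) = \left(-59 + 23\right) + \left(\frac{528}{73} + \frac{16 i \sqrt{6}}{73}\right) = -36 + \left(\frac{528}{73} + \frac{16 i \sqrt{6}}{73}\right) = - \frac{2100}{73} + \frac{16 i \sqrt{6}}{73}$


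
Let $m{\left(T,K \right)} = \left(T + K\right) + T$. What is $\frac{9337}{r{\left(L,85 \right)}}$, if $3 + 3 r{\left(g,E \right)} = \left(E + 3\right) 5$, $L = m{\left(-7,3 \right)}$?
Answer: $\frac{28011}{437} \approx 64.098$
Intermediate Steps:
$m{\left(T,K \right)} = K + 2 T$ ($m{\left(T,K \right)} = \left(K + T\right) + T = K + 2 T$)
$L = -11$ ($L = 3 + 2 \left(-7\right) = 3 - 14 = -11$)
$r{\left(g,E \right)} = 4 + \frac{5 E}{3}$ ($r{\left(g,E \right)} = -1 + \frac{\left(E + 3\right) 5}{3} = -1 + \frac{\left(3 + E\right) 5}{3} = -1 + \frac{15 + 5 E}{3} = -1 + \left(5 + \frac{5 E}{3}\right) = 4 + \frac{5 E}{3}$)
$\frac{9337}{r{\left(L,85 \right)}} = \frac{9337}{4 + \frac{5}{3} \cdot 85} = \frac{9337}{4 + \frac{425}{3}} = \frac{9337}{\frac{437}{3}} = 9337 \cdot \frac{3}{437} = \frac{28011}{437}$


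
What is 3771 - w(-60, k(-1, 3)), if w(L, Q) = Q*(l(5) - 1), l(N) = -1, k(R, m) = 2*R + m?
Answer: 3773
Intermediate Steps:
k(R, m) = m + 2*R
w(L, Q) = -2*Q (w(L, Q) = Q*(-1 - 1) = Q*(-2) = -2*Q)
3771 - w(-60, k(-1, 3)) = 3771 - (-2)*(3 + 2*(-1)) = 3771 - (-2)*(3 - 2) = 3771 - (-2) = 3771 - 1*(-2) = 3771 + 2 = 3773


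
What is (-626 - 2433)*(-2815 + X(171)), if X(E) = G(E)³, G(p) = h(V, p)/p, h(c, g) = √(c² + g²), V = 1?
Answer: 8611085 - 4707962*√29242/263169 ≈ 8.6080e+6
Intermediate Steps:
G(p) = √(1 + p²)/p (G(p) = √(1² + p²)/p = √(1 + p²)/p)
X(E) = (1 + E²)^(3/2)/E³ (X(E) = (√(1 + E²)/E)³ = (1 + E²)^(3/2)/E³)
(-626 - 2433)*(-2815 + X(171)) = (-626 - 2433)*(-2815 + (1 + 171²)^(3/2)/171³) = -3059*(-2815 + (1 + 29241)^(3/2)/5000211) = -3059*(-2815 + 29242^(3/2)/5000211) = -3059*(-2815 + (29242*√29242)/5000211) = -3059*(-2815 + 29242*√29242/5000211) = 8611085 - 4707962*√29242/263169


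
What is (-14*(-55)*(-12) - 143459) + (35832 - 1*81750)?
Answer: -198617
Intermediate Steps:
(-14*(-55)*(-12) - 143459) + (35832 - 1*81750) = (770*(-12) - 143459) + (35832 - 81750) = (-9240 - 143459) - 45918 = -152699 - 45918 = -198617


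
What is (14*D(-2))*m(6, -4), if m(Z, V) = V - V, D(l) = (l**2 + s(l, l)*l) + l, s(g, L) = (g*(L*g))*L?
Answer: 0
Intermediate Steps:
s(g, L) = L**2*g**2 (s(g, L) = (L*g**2)*L = L**2*g**2)
D(l) = l + l**2 + l**5 (D(l) = (l**2 + (l**2*l**2)*l) + l = (l**2 + l**4*l) + l = (l**2 + l**5) + l = l + l**2 + l**5)
m(Z, V) = 0
(14*D(-2))*m(6, -4) = (14*(-2*(1 - 2 + (-2)**4)))*0 = (14*(-2*(1 - 2 + 16)))*0 = (14*(-2*15))*0 = (14*(-30))*0 = -420*0 = 0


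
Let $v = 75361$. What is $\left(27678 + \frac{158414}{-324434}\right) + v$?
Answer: $\frac{16714598256}{162217} \approx 1.0304 \cdot 10^{5}$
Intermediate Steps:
$\left(27678 + \frac{158414}{-324434}\right) + v = \left(27678 + \frac{158414}{-324434}\right) + 75361 = \left(27678 + 158414 \left(- \frac{1}{324434}\right)\right) + 75361 = \left(27678 - \frac{79207}{162217}\right) + 75361 = \frac{4489762919}{162217} + 75361 = \frac{16714598256}{162217}$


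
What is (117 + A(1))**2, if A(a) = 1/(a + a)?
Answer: 55225/4 ≈ 13806.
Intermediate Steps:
A(a) = 1/(2*a)
(117 + A(1))**2 = (117 + (1/2)/1)**2 = (117 + (1/2)*1)**2 = (117 + 1/2)**2 = (235/2)**2 = 55225/4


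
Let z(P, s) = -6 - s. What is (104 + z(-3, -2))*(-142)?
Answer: -14200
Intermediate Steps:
(104 + z(-3, -2))*(-142) = (104 + (-6 - 1*(-2)))*(-142) = (104 + (-6 + 2))*(-142) = (104 - 4)*(-142) = 100*(-142) = -14200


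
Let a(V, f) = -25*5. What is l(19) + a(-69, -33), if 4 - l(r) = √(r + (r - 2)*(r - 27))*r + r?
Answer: -140 - 57*I*√13 ≈ -140.0 - 205.52*I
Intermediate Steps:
a(V, f) = -125
l(r) = 4 - r - r*√(r + (-27 + r)*(-2 + r)) (l(r) = 4 - (√(r + (r - 2)*(r - 27))*r + r) = 4 - (√(r + (-2 + r)*(-27 + r))*r + r) = 4 - (√(r + (-27 + r)*(-2 + r))*r + r) = 4 - (r*√(r + (-27 + r)*(-2 + r)) + r) = 4 - (r + r*√(r + (-27 + r)*(-2 + r))) = 4 + (-r - r*√(r + (-27 + r)*(-2 + r))) = 4 - r - r*√(r + (-27 + r)*(-2 + r)))
l(19) + a(-69, -33) = (4 - 1*19 - 1*19*√(54 + 19² - 28*19)) - 125 = (4 - 19 - 1*19*√(54 + 361 - 532)) - 125 = (4 - 19 - 1*19*√(-117)) - 125 = (4 - 19 - 1*19*3*I*√13) - 125 = (4 - 19 - 57*I*√13) - 125 = (-15 - 57*I*√13) - 125 = -140 - 57*I*√13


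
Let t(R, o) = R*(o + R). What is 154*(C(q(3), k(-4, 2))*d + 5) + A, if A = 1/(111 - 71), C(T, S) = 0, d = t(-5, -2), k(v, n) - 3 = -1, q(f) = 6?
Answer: 30801/40 ≈ 770.03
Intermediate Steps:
k(v, n) = 2 (k(v, n) = 3 - 1 = 2)
t(R, o) = R*(R + o)
d = 35 (d = -5*(-5 - 2) = -5*(-7) = 35)
A = 1/40 ≈ 0.025000
154*(C(q(3), k(-4, 2))*d + 5) + A = 154*(0*35 + 5) + 1/40 = 154*(0 + 5) + 1/40 = 154*5 + 1/40 = 770 + 1/40 = 30801/40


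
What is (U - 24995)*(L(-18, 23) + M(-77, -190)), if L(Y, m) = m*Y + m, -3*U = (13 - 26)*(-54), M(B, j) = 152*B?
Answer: 305144755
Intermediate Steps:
U = -234 (U = -(13 - 26)*(-54)/3 = -(-13)*(-54)/3 = -1/3*702 = -234)
L(Y, m) = m + Y*m (L(Y, m) = Y*m + m = m + Y*m)
(U - 24995)*(L(-18, 23) + M(-77, -190)) = (-234 - 24995)*(23*(1 - 18) + 152*(-77)) = -25229*(23*(-17) - 11704) = -25229*(-391 - 11704) = -25229*(-12095) = 305144755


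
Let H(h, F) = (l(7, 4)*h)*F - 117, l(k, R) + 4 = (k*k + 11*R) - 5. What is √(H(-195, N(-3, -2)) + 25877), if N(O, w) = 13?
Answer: 14*I*√955 ≈ 432.64*I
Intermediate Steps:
l(k, R) = -9 + k² + 11*R (l(k, R) = -4 + ((k*k + 11*R) - 5) = -4 + ((k² + 11*R) - 5) = -4 + (-5 + k² + 11*R) = -9 + k² + 11*R)
H(h, F) = -117 + 84*F*h (H(h, F) = ((-9 + 7² + 11*4)*h)*F - 117 = ((-9 + 49 + 44)*h)*F - 117 = (84*h)*F - 117 = 84*F*h - 117 = -117 + 84*F*h)
√(H(-195, N(-3, -2)) + 25877) = √((-117 + 84*13*(-195)) + 25877) = √((-117 - 212940) + 25877) = √(-213057 + 25877) = √(-187180) = 14*I*√955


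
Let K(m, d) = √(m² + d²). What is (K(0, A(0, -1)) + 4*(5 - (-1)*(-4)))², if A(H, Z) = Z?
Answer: 25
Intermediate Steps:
K(m, d) = √(d² + m²)
(K(0, A(0, -1)) + 4*(5 - (-1)*(-4)))² = (√((-1)² + 0²) + 4*(5 - (-1)*(-4)))² = (√(1 + 0) + 4*(5 - 1*4))² = (√1 + 4*(5 - 4))² = (1 + 4*1)² = (1 + 4)² = 5² = 25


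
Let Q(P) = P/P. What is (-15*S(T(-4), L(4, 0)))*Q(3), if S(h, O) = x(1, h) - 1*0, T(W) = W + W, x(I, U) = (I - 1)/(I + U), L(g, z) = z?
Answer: 0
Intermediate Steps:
x(I, U) = (-1 + I)/(I + U)
T(W) = 2*W
Q(P) = 1
S(h, O) = 0 (S(h, O) = (-1 + 1)/(1 + h) - 1*0 = 0/(1 + h) + 0 = 0 + 0 = 0)
(-15*S(T(-4), L(4, 0)))*Q(3) = -15*0*1 = 0*1 = 0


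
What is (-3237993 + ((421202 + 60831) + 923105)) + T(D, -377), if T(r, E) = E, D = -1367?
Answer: -1833232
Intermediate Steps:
(-3237993 + ((421202 + 60831) + 923105)) + T(D, -377) = (-3237993 + ((421202 + 60831) + 923105)) - 377 = (-3237993 + (482033 + 923105)) - 377 = (-3237993 + 1405138) - 377 = -1832855 - 377 = -1833232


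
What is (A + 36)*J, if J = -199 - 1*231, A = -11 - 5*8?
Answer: 6450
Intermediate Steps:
A = -51 (A = -11 - 40 = -51)
J = -430 (J = -199 - 231 = -430)
(A + 36)*J = (-51 + 36)*(-430) = -15*(-430) = 6450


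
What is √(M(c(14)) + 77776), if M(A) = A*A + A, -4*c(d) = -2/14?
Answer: 3*√6775157/28 ≈ 278.88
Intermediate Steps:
c(d) = 1/28 (c(d) = -(-1)/(2*14) = -¼*(-⅐) = 1/28)
M(A) = A + A² (M(A) = A² + A = A + A²)
√(M(c(14)) + 77776) = √((1 + 1/28)/28 + 77776) = √((1/28)*(29/28) + 77776) = √(29/784 + 77776) = √(60976413/784) = 3*√6775157/28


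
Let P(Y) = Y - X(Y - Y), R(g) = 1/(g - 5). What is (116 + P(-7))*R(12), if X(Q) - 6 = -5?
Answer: 108/7 ≈ 15.429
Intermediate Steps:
X(Q) = 1 (X(Q) = 6 - 5 = 1)
R(g) = 1/(-5 + g)
P(Y) = -1 + Y (P(Y) = Y - 1*1 = Y - 1 = -1 + Y)
(116 + P(-7))*R(12) = (116 + (-1 - 7))/(-5 + 12) = (116 - 8)/7 = 108*(⅐) = 108/7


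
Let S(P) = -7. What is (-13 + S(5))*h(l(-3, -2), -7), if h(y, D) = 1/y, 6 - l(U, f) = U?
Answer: -20/9 ≈ -2.2222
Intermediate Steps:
l(U, f) = 6 - U
(-13 + S(5))*h(l(-3, -2), -7) = (-13 - 7)/(6 - 1*(-3)) = -20/(6 + 3) = -20/9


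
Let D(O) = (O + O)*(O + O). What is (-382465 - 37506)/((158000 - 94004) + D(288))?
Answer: -419971/395772 ≈ -1.0611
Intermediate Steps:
D(O) = 4*O² (D(O) = (2*O)*(2*O) = 4*O²)
(-382465 - 37506)/((158000 - 94004) + D(288)) = (-382465 - 37506)/((158000 - 94004) + 4*288²) = -419971/(63996 + 4*82944) = -419971/(63996 + 331776) = -419971/395772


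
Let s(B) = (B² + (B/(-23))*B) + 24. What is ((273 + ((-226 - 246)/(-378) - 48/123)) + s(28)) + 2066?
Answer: 554958149/178227 ≈ 3113.8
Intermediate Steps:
s(B) = 24 + 22*B²/23 (s(B) = (B² + (B*(-1/23))*B) + 24 = (B² + (-B/23)*B) + 24 = (B² - B²/23) + 24 = 22*B²/23 + 24 = 24 + 22*B²/23)
((273 + ((-226 - 246)/(-378) - 48/123)) + s(28)) + 2066 = ((273 + ((-226 - 246)/(-378) - 48/123)) + (24 + (22/23)*28²)) + 2066 = ((273 + (-472*(-1/378) - 48*1/123)) + (24 + (22/23)*784)) + 2066 = ((273 + (236/189 - 16/41)) + (24 + 17248/23)) + 2066 = ((273 + 6652/7749) + 17800/23) + 2066 = (2122129/7749 + 17800/23) + 2066 = 186741167/178227 + 2066 = 554958149/178227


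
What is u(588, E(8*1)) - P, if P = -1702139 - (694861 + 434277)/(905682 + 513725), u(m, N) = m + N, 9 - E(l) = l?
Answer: 2416865171434/1419407 ≈ 1.7027e+6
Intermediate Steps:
E(l) = 9 - l
u(m, N) = N + m
P = -2416029140711/1419407 (P = -1702139 - 1129138/1419407 = -2416029140711/1419407 ≈ -1.7021e+6)
u(588, E(8*1)) - P = ((9 - 8) + 588) - 1*(-2416029140711/1419407) = ((9 - 1*8) + 588) + 2416029140711/1419407 = ((9 - 8) + 588) + 2416029140711/1419407 = (1 + 588) + 2416029140711/1419407 = 589 + 2416029140711/1419407 = 2416865171434/1419407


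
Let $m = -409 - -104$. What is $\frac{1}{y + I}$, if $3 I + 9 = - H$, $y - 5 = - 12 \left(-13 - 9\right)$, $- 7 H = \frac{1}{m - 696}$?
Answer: $\frac{21021}{5591585} \approx 0.0037594$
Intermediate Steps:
$m = -305$ ($m = -409 + 104 = -305$)
$H = \frac{1}{7007}$ ($H = - \frac{1}{7 \left(-305 - 696\right)} = - \frac{1}{7 \left(-1001\right)} = \left(- \frac{1}{7}\right) \left(- \frac{1}{1001}\right) = \frac{1}{7007} \approx 0.00014271$)
$y = 269$ ($y = 5 - 12 \left(-13 - 9\right) = 5 - -264 = 5 + 264 = 269$)
$I = - \frac{63064}{21021}$ ($I = -3 + \frac{\left(-1\right) \frac{1}{7007}}{3} = -3 + \frac{1}{3} \left(- \frac{1}{7007}\right) = -3 - \frac{1}{21021} = - \frac{63064}{21021} \approx -3.0$)
$\frac{1}{y + I} = \frac{1}{269 - \frac{63064}{21021}} = \frac{1}{\frac{5591585}{21021}} = \frac{21021}{5591585}$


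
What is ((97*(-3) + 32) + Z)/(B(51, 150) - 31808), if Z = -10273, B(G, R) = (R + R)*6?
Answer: 2633/7502 ≈ 0.35097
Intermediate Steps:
B(G, R) = 12*R (B(G, R) = (2*R)*6 = 12*R)
((97*(-3) + 32) + Z)/(B(51, 150) - 31808) = ((97*(-3) + 32) - 10273)/(12*150 - 31808) = ((-291 + 32) - 10273)/(1800 - 31808) = (-259 - 10273)/(-30008) = -10532*(-1/30008) = 2633/7502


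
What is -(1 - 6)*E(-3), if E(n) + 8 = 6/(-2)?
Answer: -55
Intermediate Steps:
E(n) = -11 (E(n) = -8 + 6/(-2) = -8 + 6*(-½) = -8 - 3 = -11)
-(1 - 6)*E(-3) = -(1 - 6)*(-11) = -(-5)*(-11) = -1*55 = -55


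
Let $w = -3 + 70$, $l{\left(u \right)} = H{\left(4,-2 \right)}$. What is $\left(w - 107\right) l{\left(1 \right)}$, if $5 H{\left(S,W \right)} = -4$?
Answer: $32$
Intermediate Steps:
$H{\left(S,W \right)} = - \frac{4}{5}$ ($H{\left(S,W \right)} = \frac{1}{5} \left(-4\right) = - \frac{4}{5}$)
$l{\left(u \right)} = - \frac{4}{5}$
$w = 67$
$\left(w - 107\right) l{\left(1 \right)} = \left(67 - 107\right) \left(- \frac{4}{5}\right) = \left(-40\right) \left(- \frac{4}{5}\right) = 32$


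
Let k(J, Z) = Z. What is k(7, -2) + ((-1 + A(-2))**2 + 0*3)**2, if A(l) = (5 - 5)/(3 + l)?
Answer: -1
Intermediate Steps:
A(l) = 0 (A(l) = 0/(3 + l) = 0)
k(7, -2) + ((-1 + A(-2))**2 + 0*3)**2 = -2 + ((-1 + 0)**2 + 0*3)**2 = -2 + ((-1)**2 + 0)**2 = -2 + (1 + 0)**2 = -2 + 1**2 = -2 + 1 = -1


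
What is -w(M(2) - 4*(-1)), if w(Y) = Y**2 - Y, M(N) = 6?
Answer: -90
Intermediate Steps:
-w(M(2) - 4*(-1)) = -(6 - 4*(-1))*(-1 + (6 - 4*(-1))) = -(6 + 4)*(-1 + (6 + 4)) = -10*(-1 + 10) = -10*9 = -1*90 = -90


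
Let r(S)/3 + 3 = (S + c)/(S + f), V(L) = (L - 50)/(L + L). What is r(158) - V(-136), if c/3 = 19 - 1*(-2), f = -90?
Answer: 9/136 ≈ 0.066176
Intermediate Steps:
c = 63 (c = 3*(19 - 1*(-2)) = 3*(19 + 2) = 3*21 = 63)
V(L) = (-50 + L)/(2*L) (V(L) = (-50 + L)/((2*L)) = (-50 + L)*(1/(2*L)) = (-50 + L)/(2*L))
r(S) = -9 + 3*(63 + S)/(-90 + S) (r(S) = -9 + 3*((S + 63)/(S - 90)) = -9 + 3*((63 + S)/(-90 + S)) = -9 + 3*(63 + S)/(-90 + S))
r(158) - V(-136) = 3*(333 - 2*158)/(-90 + 158) - (-50 - 136)/(2*(-136)) = 3*(333 - 316)/68 - (-1)*(-186)/(2*136) = 3*(1/68)*17 - 1*93/136 = 3/4 - 93/136 = 9/136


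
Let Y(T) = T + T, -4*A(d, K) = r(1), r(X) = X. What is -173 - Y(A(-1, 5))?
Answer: -345/2 ≈ -172.50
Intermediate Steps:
A(d, K) = -1/4 (A(d, K) = -1/4*1 = -1/4)
Y(T) = 2*T
-173 - Y(A(-1, 5)) = -173 - 2*(-1)/4 = -173 - 1*(-1/2) = -173 + 1/2 = -345/2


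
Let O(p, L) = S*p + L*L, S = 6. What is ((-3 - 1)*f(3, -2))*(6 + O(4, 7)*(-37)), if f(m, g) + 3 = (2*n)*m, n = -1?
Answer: -97020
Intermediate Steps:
f(m, g) = -3 - 2*m (f(m, g) = -3 + (2*(-1))*m = -3 - 2*m)
O(p, L) = L² + 6*p (O(p, L) = 6*p + L*L = 6*p + L² = L² + 6*p)
((-3 - 1)*f(3, -2))*(6 + O(4, 7)*(-37)) = ((-3 - 1)*(-3 - 2*3))*(6 + (7² + 6*4)*(-37)) = (-4*(-3 - 6))*(6 + (49 + 24)*(-37)) = (-4*(-9))*(6 + 73*(-37)) = 36*(6 - 2701) = 36*(-2695) = -97020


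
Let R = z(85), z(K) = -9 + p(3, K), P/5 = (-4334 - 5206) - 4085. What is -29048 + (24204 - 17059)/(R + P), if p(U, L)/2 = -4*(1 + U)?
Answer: -1980093113/68166 ≈ -29048.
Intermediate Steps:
p(U, L) = -8 - 8*U (p(U, L) = 2*(-4*(1 + U)) = 2*(-4 - 4*U) = -8 - 8*U)
P = -68125 (P = 5*((-4334 - 5206) - 4085) = 5*(-9540 - 4085) = 5*(-13625) = -68125)
z(K) = -41 (z(K) = -9 + (-8 - 8*3) = -9 + (-8 - 24) = -9 - 32 = -41)
R = -41
-29048 + (24204 - 17059)/(R + P) = -29048 + (24204 - 17059)/(-41 - 68125) = -29048 + 7145/(-68166) = -29048 + 7145*(-1/68166) = -29048 - 7145/68166 = -1980093113/68166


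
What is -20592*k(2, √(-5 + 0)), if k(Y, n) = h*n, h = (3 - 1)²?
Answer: -82368*I*√5 ≈ -1.8418e+5*I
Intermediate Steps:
h = 4 (h = 2² = 4)
k(Y, n) = 4*n
-20592*k(2, √(-5 + 0)) = -82368*√(-5 + 0) = -82368*√(-5) = -82368*I*√5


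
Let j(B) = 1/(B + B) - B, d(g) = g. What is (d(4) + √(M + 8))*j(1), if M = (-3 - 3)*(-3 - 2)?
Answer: -2 - √38/2 ≈ -5.0822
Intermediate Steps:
j(B) = 1/(2*B) - B
M = 30 (M = -6*(-5) = 30)
(d(4) + √(M + 8))*j(1) = (4 + √(30 + 8))*((½)/1 - 1*1) = (4 + √38)*((½)*1 - 1) = (4 + √38)*(½ - 1) = (4 + √38)*(-½) = -2 - √38/2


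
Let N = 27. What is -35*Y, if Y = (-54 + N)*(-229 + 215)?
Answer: -13230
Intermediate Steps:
Y = 378 (Y = (-54 + 27)*(-229 + 215) = -27*(-14) = 378)
-35*Y = -35*378 = -13230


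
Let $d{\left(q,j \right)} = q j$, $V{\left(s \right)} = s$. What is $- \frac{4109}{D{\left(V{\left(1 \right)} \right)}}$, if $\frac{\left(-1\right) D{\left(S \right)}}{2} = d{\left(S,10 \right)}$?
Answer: $\frac{4109}{20} \approx 205.45$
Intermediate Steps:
$d{\left(q,j \right)} = j q$
$D{\left(S \right)} = - 20 S$ ($D{\left(S \right)} = - 2 \cdot 10 S = - 20 S$)
$- \frac{4109}{D{\left(V{\left(1 \right)} \right)}} = - \frac{4109}{\left(-20\right) 1} = - \frac{4109}{-20} = \left(-4109\right) \left(- \frac{1}{20}\right) = \frac{4109}{20}$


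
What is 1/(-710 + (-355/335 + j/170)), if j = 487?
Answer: -11390/8066341 ≈ -0.0014120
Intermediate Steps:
1/(-710 + (-355/335 + j/170)) = 1/(-710 + (-355/335 + 487/170)) = 1/(-710 + (-355*1/335 + 487*(1/170))) = 1/(-710 + (-71/67 + 487/170)) = 1/(-710 + 20559/11390) = 1/(-8066341/11390) = -11390/8066341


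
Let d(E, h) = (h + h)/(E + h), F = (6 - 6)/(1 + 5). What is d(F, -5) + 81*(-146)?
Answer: -11824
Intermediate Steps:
F = 0 (F = 0/6 = 0*(1/6) = 0)
d(E, h) = 2*h/(E + h) (d(E, h) = (2*h)/(E + h) = 2*h/(E + h))
d(F, -5) + 81*(-146) = 2*(-5)/(0 - 5) + 81*(-146) = 2*(-5)/(-5) - 11826 = 2*(-5)*(-1/5) - 11826 = 2 - 11826 = -11824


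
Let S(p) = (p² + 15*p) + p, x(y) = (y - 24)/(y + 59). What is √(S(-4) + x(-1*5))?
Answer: I*√15726/18 ≈ 6.9669*I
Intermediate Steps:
x(y) = (-24 + y)/(59 + y)
S(p) = p² + 16*p
√(S(-4) + x(-1*5)) = √(-4*(16 - 4) + (-24 - 1*5)/(59 - 1*5)) = √(-4*12 + (-24 - 5)/(59 - 5)) = √(-48 - 29/54) = √(-2621/54) = I*√15726/18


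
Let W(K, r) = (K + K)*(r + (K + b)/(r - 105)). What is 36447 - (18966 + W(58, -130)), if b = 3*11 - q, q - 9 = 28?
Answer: 7658099/235 ≈ 32588.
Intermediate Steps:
q = 37 (q = 9 + 28 = 37)
b = -4 (b = 3*11 - 1*37 = 33 - 37 = -4)
W(K, r) = 2*K*(r + (-4 + K)/(-105 + r)) (W(K, r) = (K + K)*(r + (K - 4)/(r - 105)) = (2*K)*(r + (-4 + K)/(-105 + r)) = 2*K*(r + (-4 + K)/(-105 + r)))
36447 - (18966 + W(58, -130)) = 36447 - (18966 + 2*58*(-4 + 58 + (-130)² - 105*(-130))/(-105 - 130)) = 36447 - (18966 + 2*58*(-4 + 58 + 16900 + 13650)/(-235)) = 36447 - (18966 + 2*58*(-1/235)*30604) = 36447 - (18966 - 3550064/235) = 36447 - 1*906946/235 = 36447 - 906946/235 = 7658099/235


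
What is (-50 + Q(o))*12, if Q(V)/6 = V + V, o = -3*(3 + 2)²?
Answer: -11400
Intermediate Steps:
o = -75 (o = -3*5² = -3*25 = -75)
Q(V) = 12*V (Q(V) = 6*(V + V) = 6*(2*V) = 12*V)
(-50 + Q(o))*12 = (-50 + 12*(-75))*12 = (-50 - 900)*12 = -950*12 = -11400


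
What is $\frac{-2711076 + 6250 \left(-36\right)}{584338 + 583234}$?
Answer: $- \frac{734019}{291893} \approx -2.5147$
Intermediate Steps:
$\frac{-2711076 + 6250 \left(-36\right)}{584338 + 583234} = \frac{-2711076 - 225000}{1167572} = \left(-2936076\right) \frac{1}{1167572} = - \frac{734019}{291893}$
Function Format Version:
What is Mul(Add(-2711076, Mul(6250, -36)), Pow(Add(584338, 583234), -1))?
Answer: Rational(-734019, 291893) ≈ -2.5147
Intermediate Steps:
Mul(Add(-2711076, Mul(6250, -36)), Pow(Add(584338, 583234), -1)) = Mul(Add(-2711076, -225000), Pow(1167572, -1)) = Mul(-2936076, Rational(1, 1167572)) = Rational(-734019, 291893)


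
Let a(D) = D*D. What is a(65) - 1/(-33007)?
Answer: 139454576/33007 ≈ 4225.0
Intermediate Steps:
a(D) = D²
a(65) - 1/(-33007) = 65² - 1/(-33007) = 4225 - 1*(-1/33007) = 4225 + 1/33007 = 139454576/33007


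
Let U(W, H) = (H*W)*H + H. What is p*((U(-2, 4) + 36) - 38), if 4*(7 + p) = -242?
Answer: 2025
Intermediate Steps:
p = -135/2 (p = -7 + (1/4)*(-242) = -7 - 121/2 = -135/2 ≈ -67.500)
U(W, H) = H + W*H**2 (U(W, H) = W*H**2 + H = H + W*H**2)
p*((U(-2, 4) + 36) - 38) = -135*((4*(1 + 4*(-2)) + 36) - 38)/2 = -135*((4*(1 - 8) + 36) - 38)/2 = -135*((4*(-7) + 36) - 38)/2 = -135*((-28 + 36) - 38)/2 = -135*(8 - 38)/2 = -135/2*(-30) = 2025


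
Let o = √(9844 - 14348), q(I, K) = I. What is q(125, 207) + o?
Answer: 125 + 2*I*√1126 ≈ 125.0 + 67.112*I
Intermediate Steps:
o = 2*I*√1126 (o = √(-4504) = 2*I*√1126 ≈ 67.112*I)
q(125, 207) + o = 125 + 2*I*√1126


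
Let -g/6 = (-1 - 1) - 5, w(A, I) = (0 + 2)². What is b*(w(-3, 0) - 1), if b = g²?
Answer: 5292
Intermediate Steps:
w(A, I) = 4 (w(A, I) = 2² = 4)
g = 42 (g = -6*((-1 - 1) - 5) = -6*(-2 - 5) = -6*(-7) = 42)
b = 1764 (b = 42² = 1764)
b*(w(-3, 0) - 1) = 1764*(4 - 1) = 1764*3 = 5292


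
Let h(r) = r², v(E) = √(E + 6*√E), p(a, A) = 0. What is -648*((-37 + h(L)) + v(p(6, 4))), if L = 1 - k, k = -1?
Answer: 21384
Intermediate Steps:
L = 2 (L = 1 - 1*(-1) = 1 + 1 = 2)
-648*((-37 + h(L)) + v(p(6, 4))) = -648*((-37 + 2²) + √(0 + 6*√0)) = -648*((-37 + 4) + √(0 + 6*0)) = -648*(-33 + √(0 + 0)) = -648*(-33 + √0) = -648*(-33 + 0) = -648*(-33) = 21384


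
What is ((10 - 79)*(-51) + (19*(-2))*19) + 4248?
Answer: 7045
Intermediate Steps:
((10 - 79)*(-51) + (19*(-2))*19) + 4248 = (-69*(-51) - 38*19) + 4248 = (3519 - 722) + 4248 = 2797 + 4248 = 7045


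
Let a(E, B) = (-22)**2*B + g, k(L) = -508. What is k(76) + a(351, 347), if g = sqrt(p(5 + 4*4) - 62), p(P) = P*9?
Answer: 167440 + sqrt(127) ≈ 1.6745e+5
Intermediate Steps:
p(P) = 9*P
g = sqrt(127) (g = sqrt(9*(5 + 4*4) - 62) = sqrt(9*(5 + 16) - 62) = sqrt(9*21 - 62) = sqrt(189 - 62) = sqrt(127) ≈ 11.269)
a(E, B) = sqrt(127) + 484*B (a(E, B) = (-22)**2*B + sqrt(127) = 484*B + sqrt(127) = sqrt(127) + 484*B)
k(76) + a(351, 347) = -508 + (sqrt(127) + 484*347) = -508 + (sqrt(127) + 167948) = -508 + (167948 + sqrt(127)) = 167440 + sqrt(127)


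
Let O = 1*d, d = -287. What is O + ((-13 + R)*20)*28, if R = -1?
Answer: -8127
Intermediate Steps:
O = -287 (O = 1*(-287) = -287)
O + ((-13 + R)*20)*28 = -287 + ((-13 - 1)*20)*28 = -287 - 14*20*28 = -287 - 280*28 = -287 - 7840 = -8127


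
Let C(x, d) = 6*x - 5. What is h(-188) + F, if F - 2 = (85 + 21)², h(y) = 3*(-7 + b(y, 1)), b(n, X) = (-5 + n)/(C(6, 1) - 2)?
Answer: 324714/29 ≈ 11197.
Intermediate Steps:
C(x, d) = -5 + 6*x
b(n, X) = -5/29 + n/29 (b(n, X) = (-5 + n)/((-5 + 6*6) - 2) = (-5 + n)/((-5 + 36) - 2) = (-5 + n)/(31 - 2) = (-5 + n)/29 = (-5 + n)*(1/29) = -5/29 + n/29)
h(y) = -624/29 + 3*y/29 (h(y) = 3*(-7 + (-5/29 + y/29)) = 3*(-208/29 + y/29) = -624/29 + 3*y/29)
F = 11238 (F = 2 + (85 + 21)² = 2 + 106² = 2 + 11236 = 11238)
h(-188) + F = (-624/29 + (3/29)*(-188)) + 11238 = (-624/29 - 564/29) + 11238 = -1188/29 + 11238 = 324714/29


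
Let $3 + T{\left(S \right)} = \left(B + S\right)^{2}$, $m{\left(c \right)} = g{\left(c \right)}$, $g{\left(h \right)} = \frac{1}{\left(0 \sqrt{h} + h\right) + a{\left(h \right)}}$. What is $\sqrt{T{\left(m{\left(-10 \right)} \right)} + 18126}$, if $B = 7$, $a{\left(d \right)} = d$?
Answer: $\frac{13 \sqrt{43009}}{20} \approx 134.8$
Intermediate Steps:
$g{\left(h \right)} = \frac{1}{2 h}$ ($g{\left(h \right)} = \frac{1}{\left(0 \sqrt{h} + h\right) + h} = \frac{1}{\left(0 + h\right) + h} = \frac{1}{h + h} = \frac{1}{2 h}$)
$m{\left(c \right)} = \frac{1}{2 c}$
$T{\left(S \right)} = -3 + \left(7 + S\right)^{2}$
$\sqrt{T{\left(m{\left(-10 \right)} \right)} + 18126} = \sqrt{\left(-3 + \left(7 + \frac{1}{2 \left(-10\right)}\right)^{2}\right) + 18126} = \sqrt{\left(-3 + \left(7 + \frac{1}{2} \left(- \frac{1}{10}\right)\right)^{2}\right) + 18126} = \sqrt{\left(-3 + \left(7 - \frac{1}{20}\right)^{2}\right) + 18126} = \sqrt{\left(-3 + \left(\frac{139}{20}\right)^{2}\right) + 18126} = \sqrt{\left(-3 + \frac{19321}{400}\right) + 18126} = \sqrt{\frac{18121}{400} + 18126} = \sqrt{\frac{7268521}{400}} = \frac{13 \sqrt{43009}}{20}$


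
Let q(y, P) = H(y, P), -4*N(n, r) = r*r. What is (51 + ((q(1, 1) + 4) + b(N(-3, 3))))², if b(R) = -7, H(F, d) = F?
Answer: 2401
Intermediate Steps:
N(n, r) = -r²/4 (N(n, r) = -r*r/4 = -r²/4)
q(y, P) = y
(51 + ((q(1, 1) + 4) + b(N(-3, 3))))² = (51 + ((1 + 4) - 7))² = (51 + (5 - 7))² = (51 - 2)² = 49² = 2401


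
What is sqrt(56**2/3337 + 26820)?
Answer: 2*sqrt(74666606353)/3337 ≈ 163.77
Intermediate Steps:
sqrt(56**2/3337 + 26820) = sqrt(3136*(1/3337) + 26820) = sqrt(3136/3337 + 26820) = sqrt(89501476/3337) = 2*sqrt(74666606353)/3337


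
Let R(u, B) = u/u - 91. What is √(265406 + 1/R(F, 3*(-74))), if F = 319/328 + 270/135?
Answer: √238865390/30 ≈ 515.18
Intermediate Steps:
F = 975/328 (F = 319*(1/328) + 270*(1/135) = 319/328 + 2 = 975/328 ≈ 2.9726)
R(u, B) = -90 (R(u, B) = 1 - 91 = -90)
√(265406 + 1/R(F, 3*(-74))) = √(265406 + 1/(-90)) = √(265406 - 1/90) = √(23886539/90) = √238865390/30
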